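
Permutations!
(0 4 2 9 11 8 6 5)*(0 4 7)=[7, 1, 9, 3, 2, 4, 5, 0, 6, 11, 10, 8]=(0 7)(2 9 11 8 6 5 4)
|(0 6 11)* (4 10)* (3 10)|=3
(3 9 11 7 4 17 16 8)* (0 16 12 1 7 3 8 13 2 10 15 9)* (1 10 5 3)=(0 16 13 2 5 3)(1 7 4 17 12 10 15 9 11)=[16, 7, 5, 0, 17, 3, 6, 4, 8, 11, 15, 1, 10, 2, 14, 9, 13, 12]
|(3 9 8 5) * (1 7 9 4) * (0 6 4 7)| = |(0 6 4 1)(3 7 9 8 5)| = 20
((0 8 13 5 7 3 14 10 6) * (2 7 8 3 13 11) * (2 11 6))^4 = ((0 3 14 10 2 7 13 5 8 6))^4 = (0 2 8 14 13)(3 7 6 10 5)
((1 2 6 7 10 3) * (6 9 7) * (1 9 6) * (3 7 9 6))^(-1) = (1 6 3 2)(7 10)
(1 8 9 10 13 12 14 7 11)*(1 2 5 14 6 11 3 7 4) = (1 8 9 10 13 12 6 11 2 5 14 4)(3 7) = [0, 8, 5, 7, 1, 14, 11, 3, 9, 10, 13, 2, 6, 12, 4]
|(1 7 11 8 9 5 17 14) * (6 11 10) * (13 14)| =11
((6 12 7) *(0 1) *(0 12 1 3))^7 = ((0 3)(1 12 7 6))^7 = (0 3)(1 6 7 12)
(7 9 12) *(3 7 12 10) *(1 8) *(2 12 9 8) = (1 2 12 9 10 3 7 8) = [0, 2, 12, 7, 4, 5, 6, 8, 1, 10, 3, 11, 9]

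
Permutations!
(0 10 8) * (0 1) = (0 10 8 1) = [10, 0, 2, 3, 4, 5, 6, 7, 1, 9, 8]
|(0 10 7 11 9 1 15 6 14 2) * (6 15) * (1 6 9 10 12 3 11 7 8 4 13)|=|(15)(0 12 3 11 10 8 4 13 1 9 6 14 2)|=13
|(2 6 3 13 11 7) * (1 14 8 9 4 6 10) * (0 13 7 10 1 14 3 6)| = |(0 13 11 10 14 8 9 4)(1 3 7 2)| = 8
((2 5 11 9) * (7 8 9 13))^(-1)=(2 9 8 7 13 11 5)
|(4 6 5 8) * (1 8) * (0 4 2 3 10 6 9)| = |(0 4 9)(1 8 2 3 10 6 5)| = 21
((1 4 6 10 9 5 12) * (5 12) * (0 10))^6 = ((0 10 9 12 1 4 6))^6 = (0 6 4 1 12 9 10)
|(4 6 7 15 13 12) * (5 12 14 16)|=9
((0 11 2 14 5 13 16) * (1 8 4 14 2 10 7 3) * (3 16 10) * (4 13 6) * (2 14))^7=((0 11 3 1 8 13 10 7 16)(2 14 5 6 4))^7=(0 7 13 1 11 16 10 8 3)(2 5 4 14 6)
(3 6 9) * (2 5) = [0, 1, 5, 6, 4, 2, 9, 7, 8, 3] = (2 5)(3 6 9)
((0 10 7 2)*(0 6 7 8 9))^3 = (0 9 8 10)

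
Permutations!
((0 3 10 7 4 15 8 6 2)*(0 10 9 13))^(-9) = (0 13 9 3)(2 8 4 10 6 15 7)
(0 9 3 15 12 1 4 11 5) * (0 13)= (0 9 3 15 12 1 4 11 5 13)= [9, 4, 2, 15, 11, 13, 6, 7, 8, 3, 10, 5, 1, 0, 14, 12]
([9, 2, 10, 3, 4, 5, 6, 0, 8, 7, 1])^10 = (0 9 7)(1 2 10)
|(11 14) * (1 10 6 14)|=5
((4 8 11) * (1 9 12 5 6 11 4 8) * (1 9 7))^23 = (1 7)(4 12 6 8 9 5 11)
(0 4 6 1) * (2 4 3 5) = (0 3 5 2 4 6 1) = [3, 0, 4, 5, 6, 2, 1]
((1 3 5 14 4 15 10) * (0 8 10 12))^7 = (0 4 3 8 15 5 10 12 14 1)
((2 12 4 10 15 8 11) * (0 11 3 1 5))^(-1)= (0 5 1 3 8 15 10 4 12 2 11)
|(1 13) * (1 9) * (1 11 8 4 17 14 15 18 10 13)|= |(4 17 14 15 18 10 13 9 11 8)|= 10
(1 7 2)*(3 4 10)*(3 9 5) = (1 7 2)(3 4 10 9 5) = [0, 7, 1, 4, 10, 3, 6, 2, 8, 5, 9]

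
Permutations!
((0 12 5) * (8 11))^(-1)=((0 12 5)(8 11))^(-1)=(0 5 12)(8 11)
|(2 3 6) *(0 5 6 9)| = 6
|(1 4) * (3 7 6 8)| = |(1 4)(3 7 6 8)| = 4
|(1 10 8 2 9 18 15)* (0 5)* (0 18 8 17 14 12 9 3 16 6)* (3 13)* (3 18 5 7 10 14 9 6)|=14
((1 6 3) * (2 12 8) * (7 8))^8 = (12)(1 3 6)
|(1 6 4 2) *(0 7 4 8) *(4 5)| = 8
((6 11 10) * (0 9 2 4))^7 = (0 4 2 9)(6 11 10)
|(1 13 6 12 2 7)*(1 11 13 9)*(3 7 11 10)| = 30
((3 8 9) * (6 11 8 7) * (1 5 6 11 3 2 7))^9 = ((1 5 6 3)(2 7 11 8 9))^9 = (1 5 6 3)(2 9 8 11 7)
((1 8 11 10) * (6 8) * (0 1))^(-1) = ((0 1 6 8 11 10))^(-1) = (0 10 11 8 6 1)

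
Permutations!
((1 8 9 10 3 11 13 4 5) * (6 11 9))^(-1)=((1 8 6 11 13 4 5)(3 9 10))^(-1)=(1 5 4 13 11 6 8)(3 10 9)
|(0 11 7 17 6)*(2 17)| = 6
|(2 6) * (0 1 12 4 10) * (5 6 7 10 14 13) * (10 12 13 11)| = |(0 1 13 5 6 2 7 12 4 14 11 10)| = 12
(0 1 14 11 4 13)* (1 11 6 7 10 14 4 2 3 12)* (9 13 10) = (0 11 2 3 12 1 4 10 14 6 7 9 13) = [11, 4, 3, 12, 10, 5, 7, 9, 8, 13, 14, 2, 1, 0, 6]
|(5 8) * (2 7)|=|(2 7)(5 8)|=2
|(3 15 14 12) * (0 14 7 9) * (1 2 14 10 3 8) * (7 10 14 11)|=9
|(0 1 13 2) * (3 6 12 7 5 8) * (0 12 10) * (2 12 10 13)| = 28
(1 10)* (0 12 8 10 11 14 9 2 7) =(0 12 8 10 1 11 14 9 2 7) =[12, 11, 7, 3, 4, 5, 6, 0, 10, 2, 1, 14, 8, 13, 9]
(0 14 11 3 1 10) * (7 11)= (0 14 7 11 3 1 10)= [14, 10, 2, 1, 4, 5, 6, 11, 8, 9, 0, 3, 12, 13, 7]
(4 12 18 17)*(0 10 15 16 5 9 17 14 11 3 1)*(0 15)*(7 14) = (0 10)(1 15 16 5 9 17 4 12 18 7 14 11 3) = [10, 15, 2, 1, 12, 9, 6, 14, 8, 17, 0, 3, 18, 13, 11, 16, 5, 4, 7]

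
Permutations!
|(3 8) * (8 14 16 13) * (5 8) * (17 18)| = |(3 14 16 13 5 8)(17 18)| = 6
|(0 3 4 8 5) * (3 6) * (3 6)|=|(0 3 4 8 5)|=5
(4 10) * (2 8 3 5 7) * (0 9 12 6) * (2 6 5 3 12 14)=(0 9 14 2 8 12 5 7 6)(4 10)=[9, 1, 8, 3, 10, 7, 0, 6, 12, 14, 4, 11, 5, 13, 2]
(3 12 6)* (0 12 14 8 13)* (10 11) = (0 12 6 3 14 8 13)(10 11) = [12, 1, 2, 14, 4, 5, 3, 7, 13, 9, 11, 10, 6, 0, 8]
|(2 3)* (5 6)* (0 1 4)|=|(0 1 4)(2 3)(5 6)|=6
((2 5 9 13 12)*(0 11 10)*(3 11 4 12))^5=(0 9)(2 11)(3 12)(4 13)(5 10)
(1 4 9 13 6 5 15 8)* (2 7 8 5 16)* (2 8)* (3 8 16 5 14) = (16)(1 4 9 13 6 5 15 14 3 8)(2 7) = [0, 4, 7, 8, 9, 15, 5, 2, 1, 13, 10, 11, 12, 6, 3, 14, 16]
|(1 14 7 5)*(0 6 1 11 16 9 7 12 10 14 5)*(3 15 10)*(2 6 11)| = |(0 11 16 9 7)(1 5 2 6)(3 15 10 14 12)| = 20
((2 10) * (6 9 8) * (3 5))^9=(2 10)(3 5)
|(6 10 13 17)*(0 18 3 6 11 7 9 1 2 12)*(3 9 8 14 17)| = 60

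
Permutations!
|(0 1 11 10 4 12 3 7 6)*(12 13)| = 10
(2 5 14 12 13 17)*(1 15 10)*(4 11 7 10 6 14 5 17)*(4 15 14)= (1 14 12 13 15 6 4 11 7 10)(2 17)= [0, 14, 17, 3, 11, 5, 4, 10, 8, 9, 1, 7, 13, 15, 12, 6, 16, 2]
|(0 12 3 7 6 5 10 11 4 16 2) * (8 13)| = 22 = |(0 12 3 7 6 5 10 11 4 16 2)(8 13)|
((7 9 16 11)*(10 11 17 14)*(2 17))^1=(2 17 14 10 11 7 9 16)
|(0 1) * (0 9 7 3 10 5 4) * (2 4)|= 9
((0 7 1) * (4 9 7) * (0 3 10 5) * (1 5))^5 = ((0 4 9 7 5)(1 3 10))^5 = (1 10 3)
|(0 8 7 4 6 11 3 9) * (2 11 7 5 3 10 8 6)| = |(0 6 7 4 2 11 10 8 5 3 9)| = 11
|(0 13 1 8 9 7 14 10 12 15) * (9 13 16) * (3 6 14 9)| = 24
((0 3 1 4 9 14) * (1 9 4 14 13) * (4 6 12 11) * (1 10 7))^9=((0 3 9 13 10 7 1 14)(4 6 12 11))^9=(0 3 9 13 10 7 1 14)(4 6 12 11)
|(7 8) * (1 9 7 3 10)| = |(1 9 7 8 3 10)| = 6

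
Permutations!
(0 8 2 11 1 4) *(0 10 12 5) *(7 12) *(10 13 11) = (0 8 2 10 7 12 5)(1 4 13 11) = [8, 4, 10, 3, 13, 0, 6, 12, 2, 9, 7, 1, 5, 11]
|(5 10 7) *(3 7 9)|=5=|(3 7 5 10 9)|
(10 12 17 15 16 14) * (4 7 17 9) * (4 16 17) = [0, 1, 2, 3, 7, 5, 6, 4, 8, 16, 12, 11, 9, 13, 10, 17, 14, 15] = (4 7)(9 16 14 10 12)(15 17)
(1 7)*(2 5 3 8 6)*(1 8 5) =(1 7 8 6 2)(3 5) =[0, 7, 1, 5, 4, 3, 2, 8, 6]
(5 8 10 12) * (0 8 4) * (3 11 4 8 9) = (0 9 3 11 4)(5 8 10 12) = [9, 1, 2, 11, 0, 8, 6, 7, 10, 3, 12, 4, 5]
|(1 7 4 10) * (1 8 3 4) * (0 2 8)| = 6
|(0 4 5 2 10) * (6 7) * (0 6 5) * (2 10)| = |(0 4)(5 10 6 7)| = 4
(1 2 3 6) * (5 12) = [0, 2, 3, 6, 4, 12, 1, 7, 8, 9, 10, 11, 5] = (1 2 3 6)(5 12)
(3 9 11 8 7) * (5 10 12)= (3 9 11 8 7)(5 10 12)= [0, 1, 2, 9, 4, 10, 6, 3, 7, 11, 12, 8, 5]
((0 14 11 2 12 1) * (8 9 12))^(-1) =((0 14 11 2 8 9 12 1))^(-1) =(0 1 12 9 8 2 11 14)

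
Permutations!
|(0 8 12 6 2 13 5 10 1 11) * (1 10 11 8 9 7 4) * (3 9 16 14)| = 15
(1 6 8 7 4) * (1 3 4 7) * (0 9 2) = (0 9 2)(1 6 8)(3 4) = [9, 6, 0, 4, 3, 5, 8, 7, 1, 2]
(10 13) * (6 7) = (6 7)(10 13) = [0, 1, 2, 3, 4, 5, 7, 6, 8, 9, 13, 11, 12, 10]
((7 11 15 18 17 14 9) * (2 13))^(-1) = ((2 13)(7 11 15 18 17 14 9))^(-1) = (2 13)(7 9 14 17 18 15 11)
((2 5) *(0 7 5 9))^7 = (0 5 9 7 2)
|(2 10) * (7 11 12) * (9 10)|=3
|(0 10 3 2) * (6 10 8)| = 6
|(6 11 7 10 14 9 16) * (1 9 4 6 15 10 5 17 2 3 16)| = |(1 9)(2 3 16 15 10 14 4 6 11 7 5 17)| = 12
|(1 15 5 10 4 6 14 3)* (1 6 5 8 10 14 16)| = 10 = |(1 15 8 10 4 5 14 3 6 16)|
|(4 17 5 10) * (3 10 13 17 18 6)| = |(3 10 4 18 6)(5 13 17)| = 15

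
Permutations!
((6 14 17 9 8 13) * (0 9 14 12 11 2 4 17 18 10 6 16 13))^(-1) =((0 9 8)(2 4 17 14 18 10 6 12 11)(13 16))^(-1) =(0 8 9)(2 11 12 6 10 18 14 17 4)(13 16)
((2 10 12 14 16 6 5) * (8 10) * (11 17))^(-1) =((2 8 10 12 14 16 6 5)(11 17))^(-1) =(2 5 6 16 14 12 10 8)(11 17)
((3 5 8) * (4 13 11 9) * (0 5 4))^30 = (0 11 4 8)(3 5 9 13)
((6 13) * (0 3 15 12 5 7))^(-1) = (0 7 5 12 15 3)(6 13)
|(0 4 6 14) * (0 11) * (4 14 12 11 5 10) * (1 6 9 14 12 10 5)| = |(0 12 11)(1 6 10 4 9 14)| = 6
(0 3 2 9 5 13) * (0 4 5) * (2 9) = [3, 1, 2, 9, 5, 13, 6, 7, 8, 0, 10, 11, 12, 4] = (0 3 9)(4 5 13)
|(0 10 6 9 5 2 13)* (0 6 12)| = 15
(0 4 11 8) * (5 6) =(0 4 11 8)(5 6) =[4, 1, 2, 3, 11, 6, 5, 7, 0, 9, 10, 8]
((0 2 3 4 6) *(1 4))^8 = ((0 2 3 1 4 6))^8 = (0 3 4)(1 6 2)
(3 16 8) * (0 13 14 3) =(0 13 14 3 16 8) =[13, 1, 2, 16, 4, 5, 6, 7, 0, 9, 10, 11, 12, 14, 3, 15, 8]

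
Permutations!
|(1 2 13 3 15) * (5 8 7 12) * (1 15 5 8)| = 15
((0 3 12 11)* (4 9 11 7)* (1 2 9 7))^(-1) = ((0 3 12 1 2 9 11)(4 7))^(-1) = (0 11 9 2 1 12 3)(4 7)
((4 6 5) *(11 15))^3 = (11 15)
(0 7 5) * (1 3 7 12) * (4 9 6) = (0 12 1 3 7 5)(4 9 6) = [12, 3, 2, 7, 9, 0, 4, 5, 8, 6, 10, 11, 1]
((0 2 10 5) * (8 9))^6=((0 2 10 5)(8 9))^6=(0 10)(2 5)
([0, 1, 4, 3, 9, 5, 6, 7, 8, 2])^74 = (2 9 4)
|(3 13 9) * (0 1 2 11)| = |(0 1 2 11)(3 13 9)| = 12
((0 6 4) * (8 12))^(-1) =((0 6 4)(8 12))^(-1) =(0 4 6)(8 12)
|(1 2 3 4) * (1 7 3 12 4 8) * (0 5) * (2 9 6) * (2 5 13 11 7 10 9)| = |(0 13 11 7 3 8 1 2 12 4 10 9 6 5)| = 14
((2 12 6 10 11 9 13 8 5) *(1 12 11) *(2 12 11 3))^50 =(1 5 11 12 9 6 13 10 8)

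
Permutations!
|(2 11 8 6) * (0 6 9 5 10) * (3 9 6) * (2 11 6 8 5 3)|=|(0 2 6 11 5 10)(3 9)|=6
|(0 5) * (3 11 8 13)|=|(0 5)(3 11 8 13)|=4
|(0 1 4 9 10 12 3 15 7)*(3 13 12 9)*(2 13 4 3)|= |(0 1 3 15 7)(2 13 12 4)(9 10)|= 20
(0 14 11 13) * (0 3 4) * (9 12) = (0 14 11 13 3 4)(9 12) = [14, 1, 2, 4, 0, 5, 6, 7, 8, 12, 10, 13, 9, 3, 11]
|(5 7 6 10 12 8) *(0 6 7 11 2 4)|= 9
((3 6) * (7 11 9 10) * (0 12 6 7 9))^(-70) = (0 6 7)(3 11 12)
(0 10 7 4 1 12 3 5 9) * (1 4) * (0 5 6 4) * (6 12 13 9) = (0 10 7 1 13 9 5 6 4)(3 12) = [10, 13, 2, 12, 0, 6, 4, 1, 8, 5, 7, 11, 3, 9]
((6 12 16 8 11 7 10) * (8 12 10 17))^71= ((6 10)(7 17 8 11)(12 16))^71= (6 10)(7 11 8 17)(12 16)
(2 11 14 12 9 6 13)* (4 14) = (2 11 4 14 12 9 6 13) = [0, 1, 11, 3, 14, 5, 13, 7, 8, 6, 10, 4, 9, 2, 12]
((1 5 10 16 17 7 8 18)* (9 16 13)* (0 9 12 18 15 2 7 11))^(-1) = ((0 9 16 17 11)(1 5 10 13 12 18)(2 7 8 15))^(-1) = (0 11 17 16 9)(1 18 12 13 10 5)(2 15 8 7)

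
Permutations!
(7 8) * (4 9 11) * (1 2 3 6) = (1 2 3 6)(4 9 11)(7 8) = [0, 2, 3, 6, 9, 5, 1, 8, 7, 11, 10, 4]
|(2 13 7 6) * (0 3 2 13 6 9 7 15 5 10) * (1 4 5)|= 10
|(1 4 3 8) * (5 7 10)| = 12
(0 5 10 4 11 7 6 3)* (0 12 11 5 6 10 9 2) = (0 6 3 12 11 7 10 4 5 9 2) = [6, 1, 0, 12, 5, 9, 3, 10, 8, 2, 4, 7, 11]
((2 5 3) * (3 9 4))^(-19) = ((2 5 9 4 3))^(-19) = (2 5 9 4 3)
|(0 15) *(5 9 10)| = |(0 15)(5 9 10)| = 6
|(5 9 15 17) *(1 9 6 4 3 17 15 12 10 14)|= 5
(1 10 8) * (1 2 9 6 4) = [0, 10, 9, 3, 1, 5, 4, 7, 2, 6, 8] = (1 10 8 2 9 6 4)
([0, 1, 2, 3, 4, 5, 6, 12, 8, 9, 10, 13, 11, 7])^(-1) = (7 13 11 12)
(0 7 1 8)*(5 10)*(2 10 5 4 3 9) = (0 7 1 8)(2 10 4 3 9) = [7, 8, 10, 9, 3, 5, 6, 1, 0, 2, 4]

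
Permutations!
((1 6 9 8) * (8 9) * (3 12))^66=(12)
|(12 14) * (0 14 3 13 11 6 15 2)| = 9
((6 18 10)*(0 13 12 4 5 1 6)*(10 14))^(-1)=((0 13 12 4 5 1 6 18 14 10))^(-1)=(0 10 14 18 6 1 5 4 12 13)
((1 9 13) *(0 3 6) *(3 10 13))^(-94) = (0 9 10 3 13 6 1) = ((0 10 13 1 9 3 6))^(-94)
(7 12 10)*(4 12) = (4 12 10 7) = [0, 1, 2, 3, 12, 5, 6, 4, 8, 9, 7, 11, 10]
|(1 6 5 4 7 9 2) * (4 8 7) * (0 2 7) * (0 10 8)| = 10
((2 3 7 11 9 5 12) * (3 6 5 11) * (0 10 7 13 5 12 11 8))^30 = ((0 10 7 3 13 5 11 9 8)(2 6 12))^30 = (0 3 11)(5 8 7)(9 10 13)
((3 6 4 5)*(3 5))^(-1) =((3 6 4))^(-1) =(3 4 6)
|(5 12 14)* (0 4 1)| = |(0 4 1)(5 12 14)| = 3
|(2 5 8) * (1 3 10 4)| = |(1 3 10 4)(2 5 8)| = 12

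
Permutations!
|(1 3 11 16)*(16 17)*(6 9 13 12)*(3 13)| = 9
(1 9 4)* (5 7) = (1 9 4)(5 7) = [0, 9, 2, 3, 1, 7, 6, 5, 8, 4]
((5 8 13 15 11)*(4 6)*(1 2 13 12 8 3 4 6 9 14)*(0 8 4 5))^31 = (0 15 2 14 4 8 11 13 1 9 12)(3 5)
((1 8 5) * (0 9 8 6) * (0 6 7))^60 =((0 9 8 5 1 7))^60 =(9)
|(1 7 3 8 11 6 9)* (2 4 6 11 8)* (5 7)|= 8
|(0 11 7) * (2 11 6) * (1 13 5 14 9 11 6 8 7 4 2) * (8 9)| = |(0 9 11 4 2 6 1 13 5 14 8 7)| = 12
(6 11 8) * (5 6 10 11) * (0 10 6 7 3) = [10, 1, 2, 0, 4, 7, 5, 3, 6, 9, 11, 8] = (0 10 11 8 6 5 7 3)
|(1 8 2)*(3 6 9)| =|(1 8 2)(3 6 9)| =3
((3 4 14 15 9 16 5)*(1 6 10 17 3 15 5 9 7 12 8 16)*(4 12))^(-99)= (17)(4 14 5 15 7)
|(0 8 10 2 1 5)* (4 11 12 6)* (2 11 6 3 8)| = |(0 2 1 5)(3 8 10 11 12)(4 6)| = 20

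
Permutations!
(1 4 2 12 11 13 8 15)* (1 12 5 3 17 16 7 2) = (1 4)(2 5 3 17 16 7)(8 15 12 11 13) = [0, 4, 5, 17, 1, 3, 6, 2, 15, 9, 10, 13, 11, 8, 14, 12, 7, 16]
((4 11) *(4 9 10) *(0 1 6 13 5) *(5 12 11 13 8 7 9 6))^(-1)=((0 1 5)(4 13 12 11 6 8 7 9 10))^(-1)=(0 5 1)(4 10 9 7 8 6 11 12 13)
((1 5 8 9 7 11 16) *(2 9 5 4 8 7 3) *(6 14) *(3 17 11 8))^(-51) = (1 17 3 16 9 4 11 2)(6 14)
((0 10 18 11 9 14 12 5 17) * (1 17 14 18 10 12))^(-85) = ((0 12 5 14 1 17)(9 18 11))^(-85) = (0 17 1 14 5 12)(9 11 18)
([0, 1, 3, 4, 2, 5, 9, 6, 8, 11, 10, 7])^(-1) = (2 4 3)(6 7 11 9)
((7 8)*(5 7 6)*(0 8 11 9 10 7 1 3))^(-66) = ((0 8 6 5 1 3)(7 11 9 10))^(-66) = (7 9)(10 11)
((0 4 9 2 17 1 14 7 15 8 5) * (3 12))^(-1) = ((0 4 9 2 17 1 14 7 15 8 5)(3 12))^(-1) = (0 5 8 15 7 14 1 17 2 9 4)(3 12)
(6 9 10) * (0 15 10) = (0 15 10 6 9) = [15, 1, 2, 3, 4, 5, 9, 7, 8, 0, 6, 11, 12, 13, 14, 10]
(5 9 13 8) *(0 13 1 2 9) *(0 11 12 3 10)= (0 13 8 5 11 12 3 10)(1 2 9)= [13, 2, 9, 10, 4, 11, 6, 7, 5, 1, 0, 12, 3, 8]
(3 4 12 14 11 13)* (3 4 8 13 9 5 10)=[0, 1, 2, 8, 12, 10, 6, 7, 13, 5, 3, 9, 14, 4, 11]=(3 8 13 4 12 14 11 9 5 10)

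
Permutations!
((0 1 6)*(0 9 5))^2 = ((0 1 6 9 5))^2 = (0 6 5 1 9)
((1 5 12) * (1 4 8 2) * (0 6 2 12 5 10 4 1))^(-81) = ((0 6 2)(1 10 4 8 12))^(-81) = (1 12 8 4 10)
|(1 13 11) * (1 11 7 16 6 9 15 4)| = 8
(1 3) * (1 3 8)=(1 8)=[0, 8, 2, 3, 4, 5, 6, 7, 1]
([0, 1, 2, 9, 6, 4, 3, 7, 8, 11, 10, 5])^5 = [0, 1, 2, 6, 5, 11, 4, 7, 8, 3, 10, 9]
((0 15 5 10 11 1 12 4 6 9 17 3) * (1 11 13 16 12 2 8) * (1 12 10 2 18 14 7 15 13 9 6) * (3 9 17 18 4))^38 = (0 7 13 15 16 5 10 2 17 8 9 12 18 3 14)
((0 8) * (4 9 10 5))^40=((0 8)(4 9 10 5))^40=(10)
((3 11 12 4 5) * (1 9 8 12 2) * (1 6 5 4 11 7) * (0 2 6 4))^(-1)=((0 2 4)(1 9 8 12 11 6 5 3 7))^(-1)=(0 4 2)(1 7 3 5 6 11 12 8 9)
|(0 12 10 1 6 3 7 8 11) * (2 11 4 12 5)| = 8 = |(0 5 2 11)(1 6 3 7 8 4 12 10)|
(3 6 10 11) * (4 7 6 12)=(3 12 4 7 6 10 11)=[0, 1, 2, 12, 7, 5, 10, 6, 8, 9, 11, 3, 4]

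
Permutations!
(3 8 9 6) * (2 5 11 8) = (2 5 11 8 9 6 3) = [0, 1, 5, 2, 4, 11, 3, 7, 9, 6, 10, 8]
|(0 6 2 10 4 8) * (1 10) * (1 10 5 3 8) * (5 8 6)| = |(0 5 3 6 2 10 4 1 8)| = 9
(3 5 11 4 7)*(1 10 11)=[0, 10, 2, 5, 7, 1, 6, 3, 8, 9, 11, 4]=(1 10 11 4 7 3 5)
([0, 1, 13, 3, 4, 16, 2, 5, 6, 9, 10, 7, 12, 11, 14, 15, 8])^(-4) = (2 5)(6 7)(8 11)(13 16)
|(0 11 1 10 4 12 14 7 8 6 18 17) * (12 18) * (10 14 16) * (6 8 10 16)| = |(0 11 1 14 7 10 4 18 17)(6 12)| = 18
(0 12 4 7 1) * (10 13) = (0 12 4 7 1)(10 13) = [12, 0, 2, 3, 7, 5, 6, 1, 8, 9, 13, 11, 4, 10]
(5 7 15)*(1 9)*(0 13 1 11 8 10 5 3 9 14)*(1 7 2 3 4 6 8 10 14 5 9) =(0 13 7 15 4 6 8 14)(1 5 2 3)(9 11 10) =[13, 5, 3, 1, 6, 2, 8, 15, 14, 11, 9, 10, 12, 7, 0, 4]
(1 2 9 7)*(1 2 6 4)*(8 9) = (1 6 4)(2 8 9 7) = [0, 6, 8, 3, 1, 5, 4, 2, 9, 7]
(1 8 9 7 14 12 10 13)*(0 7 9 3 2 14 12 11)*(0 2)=(0 7 12 10 13 1 8 3)(2 14 11)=[7, 8, 14, 0, 4, 5, 6, 12, 3, 9, 13, 2, 10, 1, 11]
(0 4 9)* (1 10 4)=(0 1 10 4 9)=[1, 10, 2, 3, 9, 5, 6, 7, 8, 0, 4]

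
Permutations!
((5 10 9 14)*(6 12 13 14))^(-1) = (5 14 13 12 6 9 10)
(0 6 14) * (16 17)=(0 6 14)(16 17)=[6, 1, 2, 3, 4, 5, 14, 7, 8, 9, 10, 11, 12, 13, 0, 15, 17, 16]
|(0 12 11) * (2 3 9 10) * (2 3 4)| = 6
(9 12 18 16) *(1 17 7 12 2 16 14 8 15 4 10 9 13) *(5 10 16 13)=(1 17 7 12 18 14 8 15 4 16 5 10 9 2 13)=[0, 17, 13, 3, 16, 10, 6, 12, 15, 2, 9, 11, 18, 1, 8, 4, 5, 7, 14]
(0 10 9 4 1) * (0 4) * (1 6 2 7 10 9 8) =(0 9)(1 4 6 2 7 10 8) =[9, 4, 7, 3, 6, 5, 2, 10, 1, 0, 8]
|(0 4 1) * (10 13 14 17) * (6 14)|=|(0 4 1)(6 14 17 10 13)|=15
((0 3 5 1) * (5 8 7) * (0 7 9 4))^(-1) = (0 4 9 8 3)(1 5 7)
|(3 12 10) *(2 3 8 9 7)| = |(2 3 12 10 8 9 7)| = 7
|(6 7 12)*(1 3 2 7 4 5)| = 8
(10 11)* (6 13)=(6 13)(10 11)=[0, 1, 2, 3, 4, 5, 13, 7, 8, 9, 11, 10, 12, 6]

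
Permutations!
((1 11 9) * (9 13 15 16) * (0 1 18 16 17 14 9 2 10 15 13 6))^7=((0 1 11 6)(2 10 15 17 14 9 18 16))^7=(0 6 11 1)(2 16 18 9 14 17 15 10)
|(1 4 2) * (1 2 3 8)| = |(1 4 3 8)| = 4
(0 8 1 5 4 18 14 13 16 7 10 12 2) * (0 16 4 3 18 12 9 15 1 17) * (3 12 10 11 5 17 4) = (0 8 4 10 9 15 1 17)(2 16 7 11 5 12)(3 18 14 13) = [8, 17, 16, 18, 10, 12, 6, 11, 4, 15, 9, 5, 2, 3, 13, 1, 7, 0, 14]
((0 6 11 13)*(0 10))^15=(13)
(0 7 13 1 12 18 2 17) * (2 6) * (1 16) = [7, 12, 17, 3, 4, 5, 2, 13, 8, 9, 10, 11, 18, 16, 14, 15, 1, 0, 6] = (0 7 13 16 1 12 18 6 2 17)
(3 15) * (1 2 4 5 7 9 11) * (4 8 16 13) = (1 2 8 16 13 4 5 7 9 11)(3 15) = [0, 2, 8, 15, 5, 7, 6, 9, 16, 11, 10, 1, 12, 4, 14, 3, 13]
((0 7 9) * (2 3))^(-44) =(0 7 9)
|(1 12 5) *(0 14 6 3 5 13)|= 8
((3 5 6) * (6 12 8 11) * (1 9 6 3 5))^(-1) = (1 3 11 8 12 5 6 9)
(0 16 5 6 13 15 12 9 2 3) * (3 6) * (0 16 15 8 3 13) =(0 15 12 9 2 6)(3 16 5 13 8) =[15, 1, 6, 16, 4, 13, 0, 7, 3, 2, 10, 11, 9, 8, 14, 12, 5]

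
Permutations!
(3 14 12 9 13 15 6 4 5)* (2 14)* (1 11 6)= (1 11 6 4 5 3 2 14 12 9 13 15)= [0, 11, 14, 2, 5, 3, 4, 7, 8, 13, 10, 6, 9, 15, 12, 1]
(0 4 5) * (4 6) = (0 6 4 5) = [6, 1, 2, 3, 5, 0, 4]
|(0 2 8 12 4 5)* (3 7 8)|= 8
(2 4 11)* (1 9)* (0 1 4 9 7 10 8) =[1, 7, 9, 3, 11, 5, 6, 10, 0, 4, 8, 2] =(0 1 7 10 8)(2 9 4 11)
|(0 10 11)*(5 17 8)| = 3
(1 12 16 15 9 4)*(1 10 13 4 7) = (1 12 16 15 9 7)(4 10 13) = [0, 12, 2, 3, 10, 5, 6, 1, 8, 7, 13, 11, 16, 4, 14, 9, 15]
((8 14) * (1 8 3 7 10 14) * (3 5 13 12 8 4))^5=(1 14)(3 13)(4 5)(7 12)(8 10)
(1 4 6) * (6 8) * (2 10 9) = (1 4 8 6)(2 10 9) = [0, 4, 10, 3, 8, 5, 1, 7, 6, 2, 9]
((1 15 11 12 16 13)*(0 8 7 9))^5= (0 8 7 9)(1 13 16 12 11 15)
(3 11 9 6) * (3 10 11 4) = (3 4)(6 10 11 9) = [0, 1, 2, 4, 3, 5, 10, 7, 8, 6, 11, 9]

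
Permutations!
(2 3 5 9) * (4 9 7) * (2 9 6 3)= (9)(3 5 7 4 6)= [0, 1, 2, 5, 6, 7, 3, 4, 8, 9]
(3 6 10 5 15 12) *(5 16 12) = (3 6 10 16 12)(5 15) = [0, 1, 2, 6, 4, 15, 10, 7, 8, 9, 16, 11, 3, 13, 14, 5, 12]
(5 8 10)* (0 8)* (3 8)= (0 3 8 10 5)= [3, 1, 2, 8, 4, 0, 6, 7, 10, 9, 5]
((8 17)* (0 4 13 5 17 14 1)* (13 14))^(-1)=((0 4 14 1)(5 17 8 13))^(-1)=(0 1 14 4)(5 13 8 17)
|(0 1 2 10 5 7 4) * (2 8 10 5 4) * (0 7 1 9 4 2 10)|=|(0 9 4 7 10 2 5 1 8)|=9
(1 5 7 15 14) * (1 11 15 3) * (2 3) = (1 5 7 2 3)(11 15 14) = [0, 5, 3, 1, 4, 7, 6, 2, 8, 9, 10, 15, 12, 13, 11, 14]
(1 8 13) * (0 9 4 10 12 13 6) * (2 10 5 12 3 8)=(0 9 4 5 12 13 1 2 10 3 8 6)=[9, 2, 10, 8, 5, 12, 0, 7, 6, 4, 3, 11, 13, 1]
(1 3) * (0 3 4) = [3, 4, 2, 1, 0] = (0 3 1 4)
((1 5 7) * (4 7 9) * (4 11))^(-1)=(1 7 4 11 9 5)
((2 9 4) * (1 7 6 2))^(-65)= (1 7 6 2 9 4)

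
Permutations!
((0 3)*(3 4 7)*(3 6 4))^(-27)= (7)(0 3)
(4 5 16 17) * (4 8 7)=(4 5 16 17 8 7)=[0, 1, 2, 3, 5, 16, 6, 4, 7, 9, 10, 11, 12, 13, 14, 15, 17, 8]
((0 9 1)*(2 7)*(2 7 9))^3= (0 1 9 2)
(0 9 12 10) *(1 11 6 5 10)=(0 9 12 1 11 6 5 10)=[9, 11, 2, 3, 4, 10, 5, 7, 8, 12, 0, 6, 1]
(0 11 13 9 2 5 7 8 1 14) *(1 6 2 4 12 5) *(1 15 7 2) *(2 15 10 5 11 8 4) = (0 8 6 1 14)(2 10 5 15 7 4 12 11 13 9) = [8, 14, 10, 3, 12, 15, 1, 4, 6, 2, 5, 13, 11, 9, 0, 7]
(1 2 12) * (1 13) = (1 2 12 13) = [0, 2, 12, 3, 4, 5, 6, 7, 8, 9, 10, 11, 13, 1]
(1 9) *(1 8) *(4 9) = (1 4 9 8) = [0, 4, 2, 3, 9, 5, 6, 7, 1, 8]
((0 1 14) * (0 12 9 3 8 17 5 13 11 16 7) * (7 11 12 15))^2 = ((0 1 14 15 7)(3 8 17 5 13 12 9)(11 16))^2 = (0 14 7 1 15)(3 17 13 9 8 5 12)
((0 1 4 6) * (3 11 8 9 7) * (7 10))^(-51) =((0 1 4 6)(3 11 8 9 10 7))^(-51) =(0 1 4 6)(3 9)(7 8)(10 11)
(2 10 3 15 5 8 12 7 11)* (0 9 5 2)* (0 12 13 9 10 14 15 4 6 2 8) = (0 10 3 4 6 2 14 15 8 13 9 5)(7 11 12) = [10, 1, 14, 4, 6, 0, 2, 11, 13, 5, 3, 12, 7, 9, 15, 8]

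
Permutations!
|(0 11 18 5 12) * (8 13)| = |(0 11 18 5 12)(8 13)| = 10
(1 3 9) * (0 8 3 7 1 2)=(0 8 3 9 2)(1 7)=[8, 7, 0, 9, 4, 5, 6, 1, 3, 2]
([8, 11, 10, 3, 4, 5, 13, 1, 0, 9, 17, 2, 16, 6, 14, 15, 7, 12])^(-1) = (0 8)(1 7 16 12 17 10 2 11)(6 13)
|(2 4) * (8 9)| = 2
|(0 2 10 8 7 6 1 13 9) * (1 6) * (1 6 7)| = 14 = |(0 2 10 8 1 13 9)(6 7)|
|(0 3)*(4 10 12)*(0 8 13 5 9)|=6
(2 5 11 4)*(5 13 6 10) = (2 13 6 10 5 11 4) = [0, 1, 13, 3, 2, 11, 10, 7, 8, 9, 5, 4, 12, 6]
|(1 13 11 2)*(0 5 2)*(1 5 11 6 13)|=|(0 11)(2 5)(6 13)|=2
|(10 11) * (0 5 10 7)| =5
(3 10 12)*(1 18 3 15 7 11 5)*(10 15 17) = [0, 18, 2, 15, 4, 1, 6, 11, 8, 9, 12, 5, 17, 13, 14, 7, 16, 10, 3] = (1 18 3 15 7 11 5)(10 12 17)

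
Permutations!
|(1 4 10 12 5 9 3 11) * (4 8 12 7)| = |(1 8 12 5 9 3 11)(4 10 7)| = 21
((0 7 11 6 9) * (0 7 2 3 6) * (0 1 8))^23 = (0 7 2 11 3 1 6 8 9)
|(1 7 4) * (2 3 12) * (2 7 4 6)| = 10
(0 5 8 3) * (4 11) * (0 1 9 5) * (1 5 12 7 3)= (1 9 12 7 3 5 8)(4 11)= [0, 9, 2, 5, 11, 8, 6, 3, 1, 12, 10, 4, 7]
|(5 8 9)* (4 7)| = |(4 7)(5 8 9)| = 6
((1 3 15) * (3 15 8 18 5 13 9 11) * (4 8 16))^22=((1 15)(3 16 4 8 18 5 13 9 11))^22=(3 18 11 8 9 4 13 16 5)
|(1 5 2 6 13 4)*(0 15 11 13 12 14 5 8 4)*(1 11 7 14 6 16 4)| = 10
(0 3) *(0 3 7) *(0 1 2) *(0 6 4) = (0 7 1 2 6 4) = [7, 2, 6, 3, 0, 5, 4, 1]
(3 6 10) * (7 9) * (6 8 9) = (3 8 9 7 6 10) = [0, 1, 2, 8, 4, 5, 10, 6, 9, 7, 3]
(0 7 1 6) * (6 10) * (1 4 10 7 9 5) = (0 9 5 1 7 4 10 6) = [9, 7, 2, 3, 10, 1, 0, 4, 8, 5, 6]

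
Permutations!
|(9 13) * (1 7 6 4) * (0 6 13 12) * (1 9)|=|(0 6 4 9 12)(1 7 13)|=15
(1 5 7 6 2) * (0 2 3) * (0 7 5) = (0 2 1)(3 7 6) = [2, 0, 1, 7, 4, 5, 3, 6]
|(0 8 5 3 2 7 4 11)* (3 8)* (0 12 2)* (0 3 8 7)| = |(0 8 5 7 4 11 12 2)| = 8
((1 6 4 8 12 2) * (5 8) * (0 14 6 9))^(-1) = (0 9 1 2 12 8 5 4 6 14) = ((0 14 6 4 5 8 12 2 1 9))^(-1)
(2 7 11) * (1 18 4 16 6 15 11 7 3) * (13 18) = (1 13 18 4 16 6 15 11 2 3) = [0, 13, 3, 1, 16, 5, 15, 7, 8, 9, 10, 2, 12, 18, 14, 11, 6, 17, 4]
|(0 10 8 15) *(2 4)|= 4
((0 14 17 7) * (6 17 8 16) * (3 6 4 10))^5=(0 10)(3 14)(4 7)(6 8)(16 17)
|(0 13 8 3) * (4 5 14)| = 12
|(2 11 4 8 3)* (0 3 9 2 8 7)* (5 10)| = 8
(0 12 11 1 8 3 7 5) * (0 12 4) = (0 4)(1 8 3 7 5 12 11) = [4, 8, 2, 7, 0, 12, 6, 5, 3, 9, 10, 1, 11]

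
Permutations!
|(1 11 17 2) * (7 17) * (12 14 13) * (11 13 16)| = 9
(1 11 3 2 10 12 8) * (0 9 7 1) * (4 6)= (0 9 7 1 11 3 2 10 12 8)(4 6)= [9, 11, 10, 2, 6, 5, 4, 1, 0, 7, 12, 3, 8]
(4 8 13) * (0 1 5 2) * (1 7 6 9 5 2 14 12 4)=(0 7 6 9 5 14 12 4 8 13 1 2)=[7, 2, 0, 3, 8, 14, 9, 6, 13, 5, 10, 11, 4, 1, 12]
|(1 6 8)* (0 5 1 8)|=|(8)(0 5 1 6)|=4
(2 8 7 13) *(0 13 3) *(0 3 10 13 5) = (0 5)(2 8 7 10 13) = [5, 1, 8, 3, 4, 0, 6, 10, 7, 9, 13, 11, 12, 2]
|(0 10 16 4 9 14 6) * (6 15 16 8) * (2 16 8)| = |(0 10 2 16 4 9 14 15 8 6)| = 10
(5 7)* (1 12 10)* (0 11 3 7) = (0 11 3 7 5)(1 12 10) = [11, 12, 2, 7, 4, 0, 6, 5, 8, 9, 1, 3, 10]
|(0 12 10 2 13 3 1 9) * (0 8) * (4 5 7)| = 9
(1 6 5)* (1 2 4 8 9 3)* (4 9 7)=[0, 6, 9, 1, 8, 2, 5, 4, 7, 3]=(1 6 5 2 9 3)(4 8 7)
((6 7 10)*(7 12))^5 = ((6 12 7 10))^5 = (6 12 7 10)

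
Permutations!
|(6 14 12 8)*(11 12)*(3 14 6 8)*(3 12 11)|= 2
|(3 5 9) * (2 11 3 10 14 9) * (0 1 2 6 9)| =|(0 1 2 11 3 5 6 9 10 14)| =10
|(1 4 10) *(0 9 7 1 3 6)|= |(0 9 7 1 4 10 3 6)|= 8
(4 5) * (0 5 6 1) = (0 5 4 6 1) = [5, 0, 2, 3, 6, 4, 1]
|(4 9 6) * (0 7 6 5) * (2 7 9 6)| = 6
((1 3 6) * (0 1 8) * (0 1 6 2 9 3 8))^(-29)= ((0 6)(1 8)(2 9 3))^(-29)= (0 6)(1 8)(2 9 3)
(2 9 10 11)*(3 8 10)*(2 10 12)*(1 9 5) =(1 9 3 8 12 2 5)(10 11) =[0, 9, 5, 8, 4, 1, 6, 7, 12, 3, 11, 10, 2]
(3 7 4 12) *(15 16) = (3 7 4 12)(15 16) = [0, 1, 2, 7, 12, 5, 6, 4, 8, 9, 10, 11, 3, 13, 14, 16, 15]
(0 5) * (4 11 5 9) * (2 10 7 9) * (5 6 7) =(0 2 10 5)(4 11 6 7 9) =[2, 1, 10, 3, 11, 0, 7, 9, 8, 4, 5, 6]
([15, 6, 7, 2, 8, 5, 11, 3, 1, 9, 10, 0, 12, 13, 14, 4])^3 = (0 8 11 4 6 15 1)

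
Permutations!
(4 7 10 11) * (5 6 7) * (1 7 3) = [0, 7, 2, 1, 5, 6, 3, 10, 8, 9, 11, 4] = (1 7 10 11 4 5 6 3)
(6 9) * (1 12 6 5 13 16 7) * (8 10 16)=[0, 12, 2, 3, 4, 13, 9, 1, 10, 5, 16, 11, 6, 8, 14, 15, 7]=(1 12 6 9 5 13 8 10 16 7)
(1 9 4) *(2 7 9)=(1 2 7 9 4)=[0, 2, 7, 3, 1, 5, 6, 9, 8, 4]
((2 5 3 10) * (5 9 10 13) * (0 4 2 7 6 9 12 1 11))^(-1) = (0 11 1 12 2 4)(3 5 13)(6 7 10 9)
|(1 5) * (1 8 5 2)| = 2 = |(1 2)(5 8)|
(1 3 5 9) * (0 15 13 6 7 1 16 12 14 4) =(0 15 13 6 7 1 3 5 9 16 12 14 4) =[15, 3, 2, 5, 0, 9, 7, 1, 8, 16, 10, 11, 14, 6, 4, 13, 12]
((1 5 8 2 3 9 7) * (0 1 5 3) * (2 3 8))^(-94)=(0 8 9 5)(1 3 7 2)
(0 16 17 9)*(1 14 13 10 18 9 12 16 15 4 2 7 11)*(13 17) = (0 15 4 2 7 11 1 14 17 12 16 13 10 18 9) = [15, 14, 7, 3, 2, 5, 6, 11, 8, 0, 18, 1, 16, 10, 17, 4, 13, 12, 9]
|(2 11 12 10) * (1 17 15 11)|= |(1 17 15 11 12 10 2)|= 7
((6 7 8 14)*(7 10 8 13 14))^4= (6 13 8)(7 10 14)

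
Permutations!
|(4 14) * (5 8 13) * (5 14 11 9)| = 7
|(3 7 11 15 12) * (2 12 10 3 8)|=15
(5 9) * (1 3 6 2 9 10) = (1 3 6 2 9 5 10) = [0, 3, 9, 6, 4, 10, 2, 7, 8, 5, 1]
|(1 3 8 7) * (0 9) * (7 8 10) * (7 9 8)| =7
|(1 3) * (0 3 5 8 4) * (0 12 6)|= |(0 3 1 5 8 4 12 6)|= 8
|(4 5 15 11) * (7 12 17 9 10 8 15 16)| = |(4 5 16 7 12 17 9 10 8 15 11)| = 11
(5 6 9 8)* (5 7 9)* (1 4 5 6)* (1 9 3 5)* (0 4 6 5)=[4, 6, 2, 0, 1, 9, 5, 3, 7, 8]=(0 4 1 6 5 9 8 7 3)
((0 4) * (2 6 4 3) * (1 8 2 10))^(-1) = (0 4 6 2 8 1 10 3)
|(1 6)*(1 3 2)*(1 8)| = |(1 6 3 2 8)| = 5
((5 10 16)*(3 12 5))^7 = ((3 12 5 10 16))^7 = (3 5 16 12 10)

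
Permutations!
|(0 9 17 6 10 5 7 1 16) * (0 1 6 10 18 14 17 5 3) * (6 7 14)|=|(0 9 5 14 17 10 3)(1 16)(6 18)|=14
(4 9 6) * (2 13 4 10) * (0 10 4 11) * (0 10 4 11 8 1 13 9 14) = (0 4 14)(1 13 8)(2 9 6 11 10) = [4, 13, 9, 3, 14, 5, 11, 7, 1, 6, 2, 10, 12, 8, 0]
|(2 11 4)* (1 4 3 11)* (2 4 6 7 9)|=|(1 6 7 9 2)(3 11)|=10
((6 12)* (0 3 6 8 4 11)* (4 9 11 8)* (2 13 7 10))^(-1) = ((0 3 6 12 4 8 9 11)(2 13 7 10))^(-1) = (0 11 9 8 4 12 6 3)(2 10 7 13)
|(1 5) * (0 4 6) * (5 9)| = |(0 4 6)(1 9 5)| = 3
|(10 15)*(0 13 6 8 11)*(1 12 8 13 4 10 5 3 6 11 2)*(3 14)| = 20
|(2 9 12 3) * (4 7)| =|(2 9 12 3)(4 7)| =4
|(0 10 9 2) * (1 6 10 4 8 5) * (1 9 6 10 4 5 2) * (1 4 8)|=|(0 5 9 4 1 10 6 8 2)|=9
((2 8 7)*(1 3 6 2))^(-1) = ((1 3 6 2 8 7))^(-1) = (1 7 8 2 6 3)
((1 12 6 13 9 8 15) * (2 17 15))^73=(1 12 6 13 9 8 2 17 15)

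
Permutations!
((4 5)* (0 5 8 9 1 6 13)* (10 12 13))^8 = ((0 5 4 8 9 1 6 10 12 13))^8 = (0 12 6 9 4)(1 8 5 13 10)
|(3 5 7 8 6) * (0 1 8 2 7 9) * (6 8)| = |(0 1 6 3 5 9)(2 7)| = 6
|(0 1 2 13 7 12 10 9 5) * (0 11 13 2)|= 14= |(0 1)(5 11 13 7 12 10 9)|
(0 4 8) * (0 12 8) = [4, 1, 2, 3, 0, 5, 6, 7, 12, 9, 10, 11, 8] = (0 4)(8 12)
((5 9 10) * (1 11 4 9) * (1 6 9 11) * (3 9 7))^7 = ((3 9 10 5 6 7)(4 11))^7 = (3 9 10 5 6 7)(4 11)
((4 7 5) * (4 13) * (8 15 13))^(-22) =(4 5 15)(7 8 13)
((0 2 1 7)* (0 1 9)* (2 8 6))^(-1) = ((0 8 6 2 9)(1 7))^(-1) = (0 9 2 6 8)(1 7)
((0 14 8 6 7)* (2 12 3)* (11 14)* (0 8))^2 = (0 14 11)(2 3 12)(6 8 7)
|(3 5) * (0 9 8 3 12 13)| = |(0 9 8 3 5 12 13)| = 7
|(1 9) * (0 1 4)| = |(0 1 9 4)| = 4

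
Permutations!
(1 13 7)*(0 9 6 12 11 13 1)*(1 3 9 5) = (0 5 1 3 9 6 12 11 13 7) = [5, 3, 2, 9, 4, 1, 12, 0, 8, 6, 10, 13, 11, 7]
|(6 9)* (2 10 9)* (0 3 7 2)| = |(0 3 7 2 10 9 6)| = 7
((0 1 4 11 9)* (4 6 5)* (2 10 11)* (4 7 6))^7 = (11)(5 7 6)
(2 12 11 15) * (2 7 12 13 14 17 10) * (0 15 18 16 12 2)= (0 15 7 2 13 14 17 10)(11 18 16 12)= [15, 1, 13, 3, 4, 5, 6, 2, 8, 9, 0, 18, 11, 14, 17, 7, 12, 10, 16]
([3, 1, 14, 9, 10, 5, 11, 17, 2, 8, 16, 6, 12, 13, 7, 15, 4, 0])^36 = (0 2)(3 14)(7 9)(8 17)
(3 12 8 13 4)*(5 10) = (3 12 8 13 4)(5 10) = [0, 1, 2, 12, 3, 10, 6, 7, 13, 9, 5, 11, 8, 4]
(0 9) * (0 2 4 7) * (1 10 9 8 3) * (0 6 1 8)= (1 10 9 2 4 7 6)(3 8)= [0, 10, 4, 8, 7, 5, 1, 6, 3, 2, 9]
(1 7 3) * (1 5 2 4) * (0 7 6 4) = (0 7 3 5 2)(1 6 4) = [7, 6, 0, 5, 1, 2, 4, 3]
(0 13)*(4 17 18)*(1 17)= (0 13)(1 17 18 4)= [13, 17, 2, 3, 1, 5, 6, 7, 8, 9, 10, 11, 12, 0, 14, 15, 16, 18, 4]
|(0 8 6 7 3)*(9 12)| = |(0 8 6 7 3)(9 12)| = 10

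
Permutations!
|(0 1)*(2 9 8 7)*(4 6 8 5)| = |(0 1)(2 9 5 4 6 8 7)| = 14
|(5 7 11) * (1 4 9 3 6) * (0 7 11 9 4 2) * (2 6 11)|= |(0 7 9 3 11 5 2)(1 6)|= 14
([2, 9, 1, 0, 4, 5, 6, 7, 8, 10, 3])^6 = (10)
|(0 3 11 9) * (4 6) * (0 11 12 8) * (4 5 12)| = |(0 3 4 6 5 12 8)(9 11)| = 14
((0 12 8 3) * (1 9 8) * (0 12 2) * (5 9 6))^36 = (1 6 5 9 8 3 12)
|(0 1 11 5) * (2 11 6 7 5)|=|(0 1 6 7 5)(2 11)|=10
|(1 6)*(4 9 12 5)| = 4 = |(1 6)(4 9 12 5)|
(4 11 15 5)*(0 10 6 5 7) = (0 10 6 5 4 11 15 7) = [10, 1, 2, 3, 11, 4, 5, 0, 8, 9, 6, 15, 12, 13, 14, 7]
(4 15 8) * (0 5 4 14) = (0 5 4 15 8 14) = [5, 1, 2, 3, 15, 4, 6, 7, 14, 9, 10, 11, 12, 13, 0, 8]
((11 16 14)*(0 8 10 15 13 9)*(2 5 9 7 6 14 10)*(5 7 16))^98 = (0 9 5 11 14 6 7 2 8)(10 13)(15 16)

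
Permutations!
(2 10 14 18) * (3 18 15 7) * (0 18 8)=(0 18 2 10 14 15 7 3 8)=[18, 1, 10, 8, 4, 5, 6, 3, 0, 9, 14, 11, 12, 13, 15, 7, 16, 17, 2]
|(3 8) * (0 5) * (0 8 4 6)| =6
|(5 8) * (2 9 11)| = 6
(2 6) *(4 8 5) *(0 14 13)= (0 14 13)(2 6)(4 8 5)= [14, 1, 6, 3, 8, 4, 2, 7, 5, 9, 10, 11, 12, 0, 13]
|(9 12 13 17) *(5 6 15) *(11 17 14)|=|(5 6 15)(9 12 13 14 11 17)|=6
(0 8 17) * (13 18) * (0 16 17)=(0 8)(13 18)(16 17)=[8, 1, 2, 3, 4, 5, 6, 7, 0, 9, 10, 11, 12, 18, 14, 15, 17, 16, 13]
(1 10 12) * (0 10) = (0 10 12 1) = [10, 0, 2, 3, 4, 5, 6, 7, 8, 9, 12, 11, 1]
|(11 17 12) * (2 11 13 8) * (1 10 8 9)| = |(1 10 8 2 11 17 12 13 9)| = 9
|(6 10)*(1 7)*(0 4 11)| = 6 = |(0 4 11)(1 7)(6 10)|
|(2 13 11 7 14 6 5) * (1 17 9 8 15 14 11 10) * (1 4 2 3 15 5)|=|(1 17 9 8 5 3 15 14 6)(2 13 10 4)(7 11)|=36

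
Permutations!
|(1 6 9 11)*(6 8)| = |(1 8 6 9 11)| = 5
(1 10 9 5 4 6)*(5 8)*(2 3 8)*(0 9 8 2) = (0 9)(1 10 8 5 4 6)(2 3) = [9, 10, 3, 2, 6, 4, 1, 7, 5, 0, 8]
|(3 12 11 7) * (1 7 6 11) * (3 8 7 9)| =|(1 9 3 12)(6 11)(7 8)| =4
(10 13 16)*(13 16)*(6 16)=(6 16 10)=[0, 1, 2, 3, 4, 5, 16, 7, 8, 9, 6, 11, 12, 13, 14, 15, 10]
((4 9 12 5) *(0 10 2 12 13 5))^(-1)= ((0 10 2 12)(4 9 13 5))^(-1)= (0 12 2 10)(4 5 13 9)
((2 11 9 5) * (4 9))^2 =(2 4 5 11 9)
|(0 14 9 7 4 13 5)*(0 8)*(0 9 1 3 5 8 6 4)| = |(0 14 1 3 5 6 4 13 8 9 7)| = 11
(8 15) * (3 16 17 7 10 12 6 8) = (3 16 17 7 10 12 6 8 15) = [0, 1, 2, 16, 4, 5, 8, 10, 15, 9, 12, 11, 6, 13, 14, 3, 17, 7]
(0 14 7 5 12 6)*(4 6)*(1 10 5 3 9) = [14, 10, 2, 9, 6, 12, 0, 3, 8, 1, 5, 11, 4, 13, 7] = (0 14 7 3 9 1 10 5 12 4 6)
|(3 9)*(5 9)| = 3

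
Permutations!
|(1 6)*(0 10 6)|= |(0 10 6 1)|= 4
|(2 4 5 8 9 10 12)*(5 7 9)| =|(2 4 7 9 10 12)(5 8)| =6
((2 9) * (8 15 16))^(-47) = ((2 9)(8 15 16))^(-47) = (2 9)(8 15 16)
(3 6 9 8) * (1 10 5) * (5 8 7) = [0, 10, 2, 6, 4, 1, 9, 5, 3, 7, 8] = (1 10 8 3 6 9 7 5)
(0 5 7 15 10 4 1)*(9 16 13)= (0 5 7 15 10 4 1)(9 16 13)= [5, 0, 2, 3, 1, 7, 6, 15, 8, 16, 4, 11, 12, 9, 14, 10, 13]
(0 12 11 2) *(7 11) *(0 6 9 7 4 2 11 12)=(2 6 9 7 12 4)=[0, 1, 6, 3, 2, 5, 9, 12, 8, 7, 10, 11, 4]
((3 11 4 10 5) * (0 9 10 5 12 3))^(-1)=((0 9 10 12 3 11 4 5))^(-1)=(0 5 4 11 3 12 10 9)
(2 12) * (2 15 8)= (2 12 15 8)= [0, 1, 12, 3, 4, 5, 6, 7, 2, 9, 10, 11, 15, 13, 14, 8]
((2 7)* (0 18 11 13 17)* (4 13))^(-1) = (0 17 13 4 11 18)(2 7)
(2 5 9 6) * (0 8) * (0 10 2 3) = (0 8 10 2 5 9 6 3) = [8, 1, 5, 0, 4, 9, 3, 7, 10, 6, 2]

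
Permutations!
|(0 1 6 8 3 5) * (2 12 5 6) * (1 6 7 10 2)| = 9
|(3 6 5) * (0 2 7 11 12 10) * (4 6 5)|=6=|(0 2 7 11 12 10)(3 5)(4 6)|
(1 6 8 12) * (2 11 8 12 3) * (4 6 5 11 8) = (1 5 11 4 6 12)(2 8 3) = [0, 5, 8, 2, 6, 11, 12, 7, 3, 9, 10, 4, 1]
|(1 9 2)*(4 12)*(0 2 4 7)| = |(0 2 1 9 4 12 7)| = 7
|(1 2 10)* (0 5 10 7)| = |(0 5 10 1 2 7)| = 6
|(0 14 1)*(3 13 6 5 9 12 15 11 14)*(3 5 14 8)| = 12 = |(0 5 9 12 15 11 8 3 13 6 14 1)|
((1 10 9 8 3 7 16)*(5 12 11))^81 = (1 3 10 7 9 16 8)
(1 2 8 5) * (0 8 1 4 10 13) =(0 8 5 4 10 13)(1 2) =[8, 2, 1, 3, 10, 4, 6, 7, 5, 9, 13, 11, 12, 0]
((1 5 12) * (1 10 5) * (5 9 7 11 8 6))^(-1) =((5 12 10 9 7 11 8 6))^(-1) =(5 6 8 11 7 9 10 12)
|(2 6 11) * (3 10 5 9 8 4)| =6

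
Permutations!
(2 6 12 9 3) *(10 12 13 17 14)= (2 6 13 17 14 10 12 9 3)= [0, 1, 6, 2, 4, 5, 13, 7, 8, 3, 12, 11, 9, 17, 10, 15, 16, 14]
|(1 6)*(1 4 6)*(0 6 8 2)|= |(0 6 4 8 2)|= 5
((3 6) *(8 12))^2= ((3 6)(8 12))^2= (12)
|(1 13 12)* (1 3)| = 4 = |(1 13 12 3)|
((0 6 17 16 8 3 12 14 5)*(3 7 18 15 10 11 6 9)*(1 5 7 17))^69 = ((0 9 3 12 14 7 18 15 10 11 6 1 5)(8 17 16))^69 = (0 14 10 5 12 15 1 3 18 6 9 7 11)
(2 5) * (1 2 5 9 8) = (1 2 9 8) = [0, 2, 9, 3, 4, 5, 6, 7, 1, 8]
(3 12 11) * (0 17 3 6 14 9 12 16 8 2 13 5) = (0 17 3 16 8 2 13 5)(6 14 9 12 11) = [17, 1, 13, 16, 4, 0, 14, 7, 2, 12, 10, 6, 11, 5, 9, 15, 8, 3]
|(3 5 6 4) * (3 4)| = 3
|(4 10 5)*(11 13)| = |(4 10 5)(11 13)| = 6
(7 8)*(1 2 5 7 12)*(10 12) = (1 2 5 7 8 10 12) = [0, 2, 5, 3, 4, 7, 6, 8, 10, 9, 12, 11, 1]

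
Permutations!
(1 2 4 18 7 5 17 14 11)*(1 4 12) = (1 2 12)(4 18 7 5 17 14 11) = [0, 2, 12, 3, 18, 17, 6, 5, 8, 9, 10, 4, 1, 13, 11, 15, 16, 14, 7]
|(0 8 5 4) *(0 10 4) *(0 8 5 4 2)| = 6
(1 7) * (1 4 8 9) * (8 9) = [0, 7, 2, 3, 9, 5, 6, 4, 8, 1] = (1 7 4 9)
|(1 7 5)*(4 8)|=6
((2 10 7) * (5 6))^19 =(2 10 7)(5 6)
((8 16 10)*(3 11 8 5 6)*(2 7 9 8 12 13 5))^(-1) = (2 10 16 8 9 7)(3 6 5 13 12 11)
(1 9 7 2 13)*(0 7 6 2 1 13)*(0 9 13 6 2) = (0 7 1 13 6)(2 9) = [7, 13, 9, 3, 4, 5, 0, 1, 8, 2, 10, 11, 12, 6]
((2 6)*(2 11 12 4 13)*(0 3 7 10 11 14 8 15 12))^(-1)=((0 3 7 10 11)(2 6 14 8 15 12 4 13))^(-1)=(0 11 10 7 3)(2 13 4 12 15 8 14 6)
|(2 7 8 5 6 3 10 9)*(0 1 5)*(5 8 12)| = 24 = |(0 1 8)(2 7 12 5 6 3 10 9)|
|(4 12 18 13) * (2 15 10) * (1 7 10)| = 20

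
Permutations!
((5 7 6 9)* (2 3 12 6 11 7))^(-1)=(2 5 9 6 12 3)(7 11)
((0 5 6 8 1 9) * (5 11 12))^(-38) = ((0 11 12 5 6 8 1 9))^(-38) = (0 12 6 1)(5 8 9 11)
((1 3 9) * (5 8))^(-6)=((1 3 9)(5 8))^(-6)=(9)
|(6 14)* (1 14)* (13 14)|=|(1 13 14 6)|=4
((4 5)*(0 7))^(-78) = (7)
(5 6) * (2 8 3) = (2 8 3)(5 6) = [0, 1, 8, 2, 4, 6, 5, 7, 3]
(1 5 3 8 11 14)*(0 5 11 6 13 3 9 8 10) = (0 5 9 8 6 13 3 10)(1 11 14) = [5, 11, 2, 10, 4, 9, 13, 7, 6, 8, 0, 14, 12, 3, 1]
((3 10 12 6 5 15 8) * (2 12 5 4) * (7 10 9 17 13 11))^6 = ((2 12 6 4)(3 9 17 13 11 7 10 5 15 8))^6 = (2 6)(3 10 17 15 11)(4 12)(5 13 8 7 9)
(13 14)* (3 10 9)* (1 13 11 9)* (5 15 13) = [0, 5, 2, 10, 4, 15, 6, 7, 8, 3, 1, 9, 12, 14, 11, 13] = (1 5 15 13 14 11 9 3 10)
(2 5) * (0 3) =[3, 1, 5, 0, 4, 2] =(0 3)(2 5)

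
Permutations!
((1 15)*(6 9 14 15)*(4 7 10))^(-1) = ((1 6 9 14 15)(4 7 10))^(-1) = (1 15 14 9 6)(4 10 7)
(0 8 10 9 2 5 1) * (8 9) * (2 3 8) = (0 9 3 8 10 2 5 1) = [9, 0, 5, 8, 4, 1, 6, 7, 10, 3, 2]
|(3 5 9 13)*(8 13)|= 5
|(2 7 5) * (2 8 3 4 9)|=7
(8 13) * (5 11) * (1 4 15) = (1 4 15)(5 11)(8 13) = [0, 4, 2, 3, 15, 11, 6, 7, 13, 9, 10, 5, 12, 8, 14, 1]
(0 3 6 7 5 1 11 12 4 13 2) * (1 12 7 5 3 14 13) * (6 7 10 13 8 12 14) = (0 6 5 14 8 12 4 1 11 10 13 2)(3 7) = [6, 11, 0, 7, 1, 14, 5, 3, 12, 9, 13, 10, 4, 2, 8]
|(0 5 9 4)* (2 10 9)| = 6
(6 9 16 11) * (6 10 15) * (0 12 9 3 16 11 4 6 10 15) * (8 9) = (0 12 8 9 11 15 10)(3 16 4 6) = [12, 1, 2, 16, 6, 5, 3, 7, 9, 11, 0, 15, 8, 13, 14, 10, 4]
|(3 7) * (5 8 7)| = 4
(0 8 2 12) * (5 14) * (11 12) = (0 8 2 11 12)(5 14) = [8, 1, 11, 3, 4, 14, 6, 7, 2, 9, 10, 12, 0, 13, 5]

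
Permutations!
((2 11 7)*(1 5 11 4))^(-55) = ((1 5 11 7 2 4))^(-55) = (1 4 2 7 11 5)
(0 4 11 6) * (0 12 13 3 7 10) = [4, 1, 2, 7, 11, 5, 12, 10, 8, 9, 0, 6, 13, 3] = (0 4 11 6 12 13 3 7 10)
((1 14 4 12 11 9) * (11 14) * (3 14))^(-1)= (1 9 11)(3 12 4 14)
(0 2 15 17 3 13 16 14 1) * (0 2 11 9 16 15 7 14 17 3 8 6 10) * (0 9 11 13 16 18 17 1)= (0 13 15 3 16 1 2 7 14)(6 10 9 18 17 8)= [13, 2, 7, 16, 4, 5, 10, 14, 6, 18, 9, 11, 12, 15, 0, 3, 1, 8, 17]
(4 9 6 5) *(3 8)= [0, 1, 2, 8, 9, 4, 5, 7, 3, 6]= (3 8)(4 9 6 5)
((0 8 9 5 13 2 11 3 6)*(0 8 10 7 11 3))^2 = (0 7)(2 6 9 13 3 8 5)(10 11)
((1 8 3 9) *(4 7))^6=(1 3)(8 9)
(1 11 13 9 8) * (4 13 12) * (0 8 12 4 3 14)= (0 8 1 11 4 13 9 12 3 14)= [8, 11, 2, 14, 13, 5, 6, 7, 1, 12, 10, 4, 3, 9, 0]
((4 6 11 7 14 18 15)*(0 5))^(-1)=(0 5)(4 15 18 14 7 11 6)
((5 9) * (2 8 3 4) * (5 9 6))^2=((9)(2 8 3 4)(5 6))^2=(9)(2 3)(4 8)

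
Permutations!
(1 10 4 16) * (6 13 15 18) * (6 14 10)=[0, 6, 2, 3, 16, 5, 13, 7, 8, 9, 4, 11, 12, 15, 10, 18, 1, 17, 14]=(1 6 13 15 18 14 10 4 16)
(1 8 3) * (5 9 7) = [0, 8, 2, 1, 4, 9, 6, 5, 3, 7] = (1 8 3)(5 9 7)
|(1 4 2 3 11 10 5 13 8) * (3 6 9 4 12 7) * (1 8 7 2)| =|(1 12 2 6 9 4)(3 11 10 5 13 7)| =6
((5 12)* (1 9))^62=(12)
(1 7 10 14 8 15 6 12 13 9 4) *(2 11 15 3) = (1 7 10 14 8 3 2 11 15 6 12 13 9 4) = [0, 7, 11, 2, 1, 5, 12, 10, 3, 4, 14, 15, 13, 9, 8, 6]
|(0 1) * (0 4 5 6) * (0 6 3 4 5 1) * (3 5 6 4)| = |(1 6 4)| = 3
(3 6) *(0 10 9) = (0 10 9)(3 6) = [10, 1, 2, 6, 4, 5, 3, 7, 8, 0, 9]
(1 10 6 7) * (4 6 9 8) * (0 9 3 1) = [9, 10, 2, 1, 6, 5, 7, 0, 4, 8, 3] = (0 9 8 4 6 7)(1 10 3)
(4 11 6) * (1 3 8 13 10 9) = (1 3 8 13 10 9)(4 11 6) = [0, 3, 2, 8, 11, 5, 4, 7, 13, 1, 9, 6, 12, 10]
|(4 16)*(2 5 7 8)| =4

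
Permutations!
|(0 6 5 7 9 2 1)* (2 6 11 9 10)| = 9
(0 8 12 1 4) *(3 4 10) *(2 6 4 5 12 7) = (0 8 7 2 6 4)(1 10 3 5 12) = [8, 10, 6, 5, 0, 12, 4, 2, 7, 9, 3, 11, 1]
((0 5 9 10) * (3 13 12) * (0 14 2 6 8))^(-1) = (0 8 6 2 14 10 9 5)(3 12 13)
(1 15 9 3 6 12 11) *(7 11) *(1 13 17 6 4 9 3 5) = (1 15 3 4 9 5)(6 12 7 11 13 17) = [0, 15, 2, 4, 9, 1, 12, 11, 8, 5, 10, 13, 7, 17, 14, 3, 16, 6]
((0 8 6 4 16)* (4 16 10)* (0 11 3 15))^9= (0 6 11 15 8 16 3)(4 10)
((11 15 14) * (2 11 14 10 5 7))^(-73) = (2 7 5 10 15 11)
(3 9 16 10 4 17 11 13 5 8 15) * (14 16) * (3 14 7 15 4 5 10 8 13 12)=(3 9 7 15 14 16 8 4 17 11 12)(5 13 10)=[0, 1, 2, 9, 17, 13, 6, 15, 4, 7, 5, 12, 3, 10, 16, 14, 8, 11]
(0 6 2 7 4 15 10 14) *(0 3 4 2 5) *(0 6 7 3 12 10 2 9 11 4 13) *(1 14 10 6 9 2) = (0 7 2 3 13)(1 14 12 6 5 9 11 4 15) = [7, 14, 3, 13, 15, 9, 5, 2, 8, 11, 10, 4, 6, 0, 12, 1]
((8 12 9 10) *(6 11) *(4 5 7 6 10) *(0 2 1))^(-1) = (0 1 2)(4 9 12 8 10 11 6 7 5)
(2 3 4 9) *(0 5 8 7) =(0 5 8 7)(2 3 4 9) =[5, 1, 3, 4, 9, 8, 6, 0, 7, 2]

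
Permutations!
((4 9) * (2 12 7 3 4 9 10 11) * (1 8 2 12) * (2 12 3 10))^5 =((1 8 12 7 10 11 3 4 2))^5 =(1 11 8 3 12 4 7 2 10)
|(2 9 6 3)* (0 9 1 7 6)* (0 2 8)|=8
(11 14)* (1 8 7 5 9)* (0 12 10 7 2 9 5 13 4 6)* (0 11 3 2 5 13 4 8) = (0 12 10 7 4 6 11 14 3 2 9 1)(5 13 8) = [12, 0, 9, 2, 6, 13, 11, 4, 5, 1, 7, 14, 10, 8, 3]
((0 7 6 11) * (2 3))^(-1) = (0 11 6 7)(2 3)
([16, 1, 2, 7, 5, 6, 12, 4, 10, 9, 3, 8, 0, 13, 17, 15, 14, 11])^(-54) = (0 6 4 3 8 17 16 12 5 7 10 11 14)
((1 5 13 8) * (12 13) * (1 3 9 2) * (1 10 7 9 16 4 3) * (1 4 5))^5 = (2 10 7 9)(3 8 12 16 4 13 5)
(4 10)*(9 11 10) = (4 9 11 10) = [0, 1, 2, 3, 9, 5, 6, 7, 8, 11, 4, 10]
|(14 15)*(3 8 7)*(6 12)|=|(3 8 7)(6 12)(14 15)|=6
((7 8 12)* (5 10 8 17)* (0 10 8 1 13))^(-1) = (0 13 1 10)(5 17 7 12 8)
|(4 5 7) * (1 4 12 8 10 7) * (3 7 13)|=6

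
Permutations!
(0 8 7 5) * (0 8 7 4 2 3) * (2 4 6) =(0 7 5 8 6 2 3) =[7, 1, 3, 0, 4, 8, 2, 5, 6]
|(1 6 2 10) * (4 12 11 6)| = 7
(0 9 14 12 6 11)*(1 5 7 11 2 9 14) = [14, 5, 9, 3, 4, 7, 2, 11, 8, 1, 10, 0, 6, 13, 12] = (0 14 12 6 2 9 1 5 7 11)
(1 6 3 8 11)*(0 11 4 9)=(0 11 1 6 3 8 4 9)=[11, 6, 2, 8, 9, 5, 3, 7, 4, 0, 10, 1]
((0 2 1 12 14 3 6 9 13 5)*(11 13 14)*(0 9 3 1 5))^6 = (0 12 9)(1 5 13)(2 11 14)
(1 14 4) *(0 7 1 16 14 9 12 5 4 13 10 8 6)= (0 7 1 9 12 5 4 16 14 13 10 8 6)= [7, 9, 2, 3, 16, 4, 0, 1, 6, 12, 8, 11, 5, 10, 13, 15, 14]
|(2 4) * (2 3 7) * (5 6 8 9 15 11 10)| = |(2 4 3 7)(5 6 8 9 15 11 10)| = 28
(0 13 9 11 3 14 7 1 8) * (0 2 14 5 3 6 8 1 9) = [13, 1, 14, 5, 4, 3, 8, 9, 2, 11, 10, 6, 12, 0, 7] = (0 13)(2 14 7 9 11 6 8)(3 5)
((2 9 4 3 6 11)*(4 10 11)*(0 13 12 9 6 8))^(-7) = ((0 13 12 9 10 11 2 6 4 3 8))^(-7) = (0 10 4 13 11 3 12 2 8 9 6)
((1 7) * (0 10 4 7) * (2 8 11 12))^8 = ((0 10 4 7 1)(2 8 11 12))^8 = (12)(0 7 10 1 4)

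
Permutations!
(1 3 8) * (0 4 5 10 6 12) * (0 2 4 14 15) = (0 14 15)(1 3 8)(2 4 5 10 6 12) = [14, 3, 4, 8, 5, 10, 12, 7, 1, 9, 6, 11, 2, 13, 15, 0]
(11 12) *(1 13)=(1 13)(11 12)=[0, 13, 2, 3, 4, 5, 6, 7, 8, 9, 10, 12, 11, 1]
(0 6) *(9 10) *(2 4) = (0 6)(2 4)(9 10) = [6, 1, 4, 3, 2, 5, 0, 7, 8, 10, 9]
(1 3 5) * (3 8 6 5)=(1 8 6 5)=[0, 8, 2, 3, 4, 1, 5, 7, 6]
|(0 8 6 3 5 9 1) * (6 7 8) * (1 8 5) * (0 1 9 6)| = |(3 9 8 7 5 6)| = 6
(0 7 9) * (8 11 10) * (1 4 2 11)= (0 7 9)(1 4 2 11 10 8)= [7, 4, 11, 3, 2, 5, 6, 9, 1, 0, 8, 10]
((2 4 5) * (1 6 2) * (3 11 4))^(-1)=(1 5 4 11 3 2 6)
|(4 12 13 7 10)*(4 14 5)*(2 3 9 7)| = 10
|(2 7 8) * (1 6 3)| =3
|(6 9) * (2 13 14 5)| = 4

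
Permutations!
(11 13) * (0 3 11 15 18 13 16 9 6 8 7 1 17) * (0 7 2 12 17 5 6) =(0 3 11 16 9)(1 5 6 8 2 12 17 7)(13 15 18) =[3, 5, 12, 11, 4, 6, 8, 1, 2, 0, 10, 16, 17, 15, 14, 18, 9, 7, 13]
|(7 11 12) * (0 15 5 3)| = |(0 15 5 3)(7 11 12)| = 12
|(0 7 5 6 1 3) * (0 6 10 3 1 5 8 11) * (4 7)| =20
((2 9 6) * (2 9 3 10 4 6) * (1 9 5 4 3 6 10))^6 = (1 10 5 2)(3 4 6 9)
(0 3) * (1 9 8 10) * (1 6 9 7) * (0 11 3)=(1 7)(3 11)(6 9 8 10)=[0, 7, 2, 11, 4, 5, 9, 1, 10, 8, 6, 3]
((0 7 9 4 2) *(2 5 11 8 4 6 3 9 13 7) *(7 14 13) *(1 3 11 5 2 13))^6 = (0 6 13 11 14 8 1 4 3 2 9)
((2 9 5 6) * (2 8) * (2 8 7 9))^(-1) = ((5 6 7 9))^(-1) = (5 9 7 6)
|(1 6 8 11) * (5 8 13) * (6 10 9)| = |(1 10 9 6 13 5 8 11)| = 8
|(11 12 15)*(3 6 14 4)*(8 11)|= 4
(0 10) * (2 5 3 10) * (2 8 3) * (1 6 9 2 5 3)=(0 8 1 6 9 2 3 10)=[8, 6, 3, 10, 4, 5, 9, 7, 1, 2, 0]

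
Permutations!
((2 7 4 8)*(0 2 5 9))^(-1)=((0 2 7 4 8 5 9))^(-1)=(0 9 5 8 4 7 2)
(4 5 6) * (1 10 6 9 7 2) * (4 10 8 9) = (1 8 9 7 2)(4 5)(6 10) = [0, 8, 1, 3, 5, 4, 10, 2, 9, 7, 6]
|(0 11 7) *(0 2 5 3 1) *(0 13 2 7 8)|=|(0 11 8)(1 13 2 5 3)|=15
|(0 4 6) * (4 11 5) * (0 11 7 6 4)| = 5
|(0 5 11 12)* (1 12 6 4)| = |(0 5 11 6 4 1 12)| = 7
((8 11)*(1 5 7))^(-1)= ((1 5 7)(8 11))^(-1)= (1 7 5)(8 11)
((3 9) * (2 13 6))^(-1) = (2 6 13)(3 9)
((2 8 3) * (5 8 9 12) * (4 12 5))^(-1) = (2 3 8 5 9)(4 12)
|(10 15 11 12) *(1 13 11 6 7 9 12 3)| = 12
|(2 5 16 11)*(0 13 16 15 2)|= 12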